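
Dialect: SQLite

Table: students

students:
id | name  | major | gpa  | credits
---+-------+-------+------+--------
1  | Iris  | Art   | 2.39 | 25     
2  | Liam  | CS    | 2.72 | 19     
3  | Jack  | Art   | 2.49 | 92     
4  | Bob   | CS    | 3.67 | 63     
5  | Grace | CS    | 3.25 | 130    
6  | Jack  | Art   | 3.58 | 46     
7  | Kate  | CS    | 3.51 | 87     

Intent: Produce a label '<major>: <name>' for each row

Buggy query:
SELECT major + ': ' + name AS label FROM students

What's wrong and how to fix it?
Bug: SQLite uses || for string concatenation; + coerces text to numbers (yielding 0)

Fix: Replace + with || to concatenate text

Corrected query:
SELECT major || ': ' || name AS label FROM students

Result:
label    
---------
Art: Iris
CS: Liam 
Art: Jack
CS: Bob  
CS: Grace
Art: Jack
CS: Kate 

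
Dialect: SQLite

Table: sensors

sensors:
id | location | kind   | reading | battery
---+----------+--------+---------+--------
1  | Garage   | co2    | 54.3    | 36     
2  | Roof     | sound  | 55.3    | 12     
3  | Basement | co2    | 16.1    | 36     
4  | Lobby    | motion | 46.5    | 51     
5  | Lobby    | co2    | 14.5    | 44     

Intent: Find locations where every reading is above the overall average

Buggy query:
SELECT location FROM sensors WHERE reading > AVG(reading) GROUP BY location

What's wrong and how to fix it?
Bug: WHERE evaluates per row before aggregation, so AVG() is unavailable

Fix: Compute the overall average in a scalar subquery and compare each group's MIN against it in HAVING

Corrected query:
SELECT location FROM sensors GROUP BY location HAVING MIN(reading) > (SELECT AVG(reading) FROM sensors)

Result:
location
--------
Garage  
Roof    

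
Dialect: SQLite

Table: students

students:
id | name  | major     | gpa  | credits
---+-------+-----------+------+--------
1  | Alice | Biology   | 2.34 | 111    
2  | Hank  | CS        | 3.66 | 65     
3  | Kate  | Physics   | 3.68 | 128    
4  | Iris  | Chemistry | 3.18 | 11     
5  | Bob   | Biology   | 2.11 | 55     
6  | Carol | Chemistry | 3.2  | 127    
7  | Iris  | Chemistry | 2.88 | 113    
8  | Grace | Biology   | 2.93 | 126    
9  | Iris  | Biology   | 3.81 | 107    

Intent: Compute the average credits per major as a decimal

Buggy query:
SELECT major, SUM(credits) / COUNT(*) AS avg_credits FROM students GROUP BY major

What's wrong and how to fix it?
Bug: SUM(credits) and COUNT(*) are both integers; the division truncates the fractional part

Fix: Cast one side to REAL so the division keeps the fractional part

Corrected query:
SELECT major, SUM(credits) * 1.0 / COUNT(*) AS avg_credits FROM students GROUP BY major

Result:
major     | avg_credits
----------+------------
Biology   | 99.75      
CS        | 65         
Chemistry | 83.666667  
Physics   | 128        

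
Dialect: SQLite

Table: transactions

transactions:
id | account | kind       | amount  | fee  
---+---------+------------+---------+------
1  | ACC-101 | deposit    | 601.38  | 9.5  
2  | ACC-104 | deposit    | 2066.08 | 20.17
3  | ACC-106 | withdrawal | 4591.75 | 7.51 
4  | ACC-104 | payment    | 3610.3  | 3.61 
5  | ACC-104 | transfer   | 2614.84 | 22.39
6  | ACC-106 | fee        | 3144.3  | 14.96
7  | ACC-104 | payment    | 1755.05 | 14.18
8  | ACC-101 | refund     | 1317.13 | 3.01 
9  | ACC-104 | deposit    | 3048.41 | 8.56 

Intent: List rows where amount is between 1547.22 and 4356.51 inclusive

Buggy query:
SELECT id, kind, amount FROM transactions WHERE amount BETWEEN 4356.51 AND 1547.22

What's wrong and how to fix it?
Bug: BETWEEN expects the lower bound first; with 4356.51 AND 1547.22 the range is empty

Fix: Swap the bounds so the smaller value comes first

Corrected query:
SELECT id, kind, amount FROM transactions WHERE amount BETWEEN 1547.22 AND 4356.51

Result:
id | kind     | amount 
---+----------+--------
2  | deposit  | 2066.08
4  | payment  | 3610.3 
5  | transfer | 2614.84
6  | fee      | 3144.3 
7  | payment  | 1755.05
9  | deposit  | 3048.41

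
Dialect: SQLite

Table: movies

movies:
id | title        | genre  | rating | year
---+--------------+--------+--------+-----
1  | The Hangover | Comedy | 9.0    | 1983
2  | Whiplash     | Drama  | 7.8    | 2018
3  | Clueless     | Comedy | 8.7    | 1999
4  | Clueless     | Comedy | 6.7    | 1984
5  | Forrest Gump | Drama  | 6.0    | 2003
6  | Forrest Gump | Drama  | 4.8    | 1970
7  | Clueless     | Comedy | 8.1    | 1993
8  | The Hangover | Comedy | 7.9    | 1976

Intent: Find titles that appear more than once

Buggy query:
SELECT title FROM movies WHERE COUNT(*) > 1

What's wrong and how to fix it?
Bug: WHERE can't reference COUNT(*); aggregates are computed after WHERE

Fix: Group first, then use HAVING for the count condition

Corrected query:
SELECT title FROM movies GROUP BY title HAVING COUNT(*) > 1

Result:
title       
------------
Clueless    
Forrest Gump
The Hangover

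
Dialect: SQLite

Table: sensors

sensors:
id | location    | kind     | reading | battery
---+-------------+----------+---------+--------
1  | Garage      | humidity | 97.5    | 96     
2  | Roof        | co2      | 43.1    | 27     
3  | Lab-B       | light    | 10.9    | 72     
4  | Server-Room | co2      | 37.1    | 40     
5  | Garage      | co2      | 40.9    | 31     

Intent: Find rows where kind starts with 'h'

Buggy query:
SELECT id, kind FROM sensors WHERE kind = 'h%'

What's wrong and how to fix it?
Bug: '=' compares the literal string including the % character; pattern matching needs LIKE

Fix: Replace '=' with LIKE so 'h%' is treated as a pattern

Corrected query:
SELECT id, kind FROM sensors WHERE kind LIKE 'h%'

Result:
id | kind    
---+---------
1  | humidity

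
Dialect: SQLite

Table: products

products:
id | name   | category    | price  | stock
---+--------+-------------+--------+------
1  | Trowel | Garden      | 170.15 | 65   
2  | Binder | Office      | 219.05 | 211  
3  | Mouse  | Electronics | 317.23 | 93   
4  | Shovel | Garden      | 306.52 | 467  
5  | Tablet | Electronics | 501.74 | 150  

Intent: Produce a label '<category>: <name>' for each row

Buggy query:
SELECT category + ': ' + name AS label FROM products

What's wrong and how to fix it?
Bug: SQLite uses || for string concatenation; + coerces text to numbers (yielding 0)

Fix: Use the || operator for string concatenation

Corrected query:
SELECT category || ': ' || name AS label FROM products

Result:
label              
-------------------
Garden: Trowel     
Office: Binder     
Electronics: Mouse 
Garden: Shovel     
Electronics: Tablet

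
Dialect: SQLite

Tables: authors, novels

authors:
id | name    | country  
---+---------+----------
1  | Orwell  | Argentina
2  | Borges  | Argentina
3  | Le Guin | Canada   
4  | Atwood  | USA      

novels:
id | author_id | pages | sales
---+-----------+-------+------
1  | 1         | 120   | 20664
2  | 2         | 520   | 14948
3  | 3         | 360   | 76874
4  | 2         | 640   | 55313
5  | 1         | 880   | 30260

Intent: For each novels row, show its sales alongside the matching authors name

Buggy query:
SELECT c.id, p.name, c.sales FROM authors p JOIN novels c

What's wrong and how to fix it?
Bug: Missing join condition: each novels row is matched to all authors rows instead of just its own

Fix: Specify the join condition linking the foreign key to the parent id

Corrected query:
SELECT c.id, p.name, c.sales FROM authors p JOIN novels c ON c.author_id = p.id

Result:
id | name    | sales
---+---------+------
1  | Orwell  | 20664
2  | Borges  | 14948
3  | Le Guin | 76874
4  | Borges  | 55313
5  | Orwell  | 30260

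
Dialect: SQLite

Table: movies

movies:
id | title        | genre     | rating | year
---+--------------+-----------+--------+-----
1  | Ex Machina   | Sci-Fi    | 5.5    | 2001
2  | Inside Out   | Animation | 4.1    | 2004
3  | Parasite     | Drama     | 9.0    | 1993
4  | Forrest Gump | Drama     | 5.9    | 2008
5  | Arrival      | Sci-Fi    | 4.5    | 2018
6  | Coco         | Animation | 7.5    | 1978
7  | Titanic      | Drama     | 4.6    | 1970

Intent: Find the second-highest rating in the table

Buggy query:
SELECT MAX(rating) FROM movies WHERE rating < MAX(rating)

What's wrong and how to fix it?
Bug: MAX(rating) on the right of the comparison is an aggregate-in-WHERE error

Fix: Put the inner MAX in a scalar subquery

Corrected query:
SELECT MAX(rating) FROM movies WHERE rating < (SELECT MAX(rating) FROM movies)

Result:
MAX(rating)
-----------
7.5        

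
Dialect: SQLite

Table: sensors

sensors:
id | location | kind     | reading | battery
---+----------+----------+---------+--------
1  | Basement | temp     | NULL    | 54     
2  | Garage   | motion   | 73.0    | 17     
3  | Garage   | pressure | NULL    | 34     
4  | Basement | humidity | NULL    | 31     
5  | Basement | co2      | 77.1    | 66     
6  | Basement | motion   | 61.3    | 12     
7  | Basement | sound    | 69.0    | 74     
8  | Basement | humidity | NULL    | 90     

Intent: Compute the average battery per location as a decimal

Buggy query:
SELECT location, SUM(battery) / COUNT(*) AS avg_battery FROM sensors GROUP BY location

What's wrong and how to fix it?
Bug: SUM(battery) and COUNT(*) are both integers; the division truncates the fractional part

Fix: Multiply by 1.0 (or CAST to REAL) to force floating-point division

Corrected query:
SELECT location, SUM(battery) * 1.0 / COUNT(*) AS avg_battery FROM sensors GROUP BY location

Result:
location | avg_battery
---------+------------
Basement | 54.5       
Garage   | 25.5       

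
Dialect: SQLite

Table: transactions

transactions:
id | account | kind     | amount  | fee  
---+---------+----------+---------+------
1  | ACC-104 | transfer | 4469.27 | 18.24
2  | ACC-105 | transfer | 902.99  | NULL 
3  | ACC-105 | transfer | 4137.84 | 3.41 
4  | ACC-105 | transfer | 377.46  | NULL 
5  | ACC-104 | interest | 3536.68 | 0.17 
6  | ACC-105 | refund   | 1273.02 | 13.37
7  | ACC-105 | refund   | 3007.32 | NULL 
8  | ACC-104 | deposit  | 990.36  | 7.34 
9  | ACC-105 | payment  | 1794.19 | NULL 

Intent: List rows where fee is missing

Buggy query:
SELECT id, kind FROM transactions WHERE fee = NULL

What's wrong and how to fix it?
Bug: '= NULL' is always unknown in SQL three-valued logic, so no rows match

Fix: Replace '= NULL' with 'IS NULL'

Corrected query:
SELECT id, kind FROM transactions WHERE fee IS NULL

Result:
id | kind    
---+---------
2  | transfer
4  | transfer
7  | refund  
9  | payment 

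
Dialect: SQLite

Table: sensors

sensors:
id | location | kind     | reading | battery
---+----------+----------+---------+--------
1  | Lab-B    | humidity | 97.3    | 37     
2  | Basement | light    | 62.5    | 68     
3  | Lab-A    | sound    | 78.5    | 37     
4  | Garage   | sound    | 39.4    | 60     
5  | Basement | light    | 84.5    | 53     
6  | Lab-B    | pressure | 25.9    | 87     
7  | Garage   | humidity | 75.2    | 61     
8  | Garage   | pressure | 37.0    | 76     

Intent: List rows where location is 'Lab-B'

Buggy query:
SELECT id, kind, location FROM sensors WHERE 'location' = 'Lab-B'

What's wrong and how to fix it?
Bug: 'location' in single quotes is a string literal, not the column; the comparison is literal-vs-literal and never true

Fix: Reference the column as location without single quotes

Corrected query:
SELECT id, kind, location FROM sensors WHERE location = 'Lab-B'

Result:
id | kind     | location
---+----------+---------
1  | humidity | Lab-B   
6  | pressure | Lab-B   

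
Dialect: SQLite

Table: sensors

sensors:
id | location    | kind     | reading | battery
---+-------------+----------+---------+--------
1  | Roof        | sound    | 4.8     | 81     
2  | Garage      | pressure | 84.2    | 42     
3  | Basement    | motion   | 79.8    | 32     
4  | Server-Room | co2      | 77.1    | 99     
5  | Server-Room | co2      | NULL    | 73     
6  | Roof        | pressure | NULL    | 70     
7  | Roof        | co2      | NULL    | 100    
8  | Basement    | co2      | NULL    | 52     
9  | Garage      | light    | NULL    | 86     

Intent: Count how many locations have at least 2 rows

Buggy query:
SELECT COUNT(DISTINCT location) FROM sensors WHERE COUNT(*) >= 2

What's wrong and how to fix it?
Bug: COUNT(*) cannot appear in WHERE; the per-group count doesn't exist yet

Fix: Group first with HAVING COUNT(*) >= 2, then COUNT the resulting groups

Corrected query:
SELECT COUNT(*) FROM (SELECT location FROM sensors GROUP BY location HAVING COUNT(*) >= 2)

Result:
COUNT(*)
--------
4       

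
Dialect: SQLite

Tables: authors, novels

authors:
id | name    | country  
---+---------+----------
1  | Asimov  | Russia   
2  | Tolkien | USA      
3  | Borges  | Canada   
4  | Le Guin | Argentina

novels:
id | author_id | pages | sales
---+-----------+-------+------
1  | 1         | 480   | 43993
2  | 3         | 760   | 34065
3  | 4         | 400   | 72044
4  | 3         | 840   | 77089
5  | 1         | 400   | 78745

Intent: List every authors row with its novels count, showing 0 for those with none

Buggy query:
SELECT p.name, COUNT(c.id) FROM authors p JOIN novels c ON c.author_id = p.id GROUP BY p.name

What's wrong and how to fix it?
Bug: INNER JOIN drops authors rows that have no matching novels rows

Fix: Switch to LEFT JOIN to retain unmatched parent rows

Corrected query:
SELECT p.name, COUNT(c.id) FROM authors p LEFT JOIN novels c ON c.author_id = p.id GROUP BY p.name

Result:
name    | COUNT(c.id)
--------+------------
Asimov  | 2          
Borges  | 2          
Le Guin | 1          
Tolkien | 0          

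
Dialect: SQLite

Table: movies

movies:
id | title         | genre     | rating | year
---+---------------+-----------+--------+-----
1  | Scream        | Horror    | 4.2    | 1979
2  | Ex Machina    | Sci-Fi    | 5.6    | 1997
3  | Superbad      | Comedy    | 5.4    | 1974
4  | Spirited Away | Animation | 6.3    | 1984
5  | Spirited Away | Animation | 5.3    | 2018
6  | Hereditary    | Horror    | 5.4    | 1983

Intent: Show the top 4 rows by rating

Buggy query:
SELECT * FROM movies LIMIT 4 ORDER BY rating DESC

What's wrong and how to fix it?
Bug: ORDER BY cannot follow LIMIT; LIMIT is the final clause

Fix: Sort with ORDER BY, then apply LIMIT

Corrected query:
SELECT * FROM movies ORDER BY rating DESC LIMIT 4

Result:
id | title         | genre     | rating | year
---+---------------+-----------+--------+-----
4  | Spirited Away | Animation | 6.3    | 1984
2  | Ex Machina    | Sci-Fi    | 5.6    | 1997
3  | Superbad      | Comedy    | 5.4    | 1974
6  | Hereditary    | Horror    | 5.4    | 1983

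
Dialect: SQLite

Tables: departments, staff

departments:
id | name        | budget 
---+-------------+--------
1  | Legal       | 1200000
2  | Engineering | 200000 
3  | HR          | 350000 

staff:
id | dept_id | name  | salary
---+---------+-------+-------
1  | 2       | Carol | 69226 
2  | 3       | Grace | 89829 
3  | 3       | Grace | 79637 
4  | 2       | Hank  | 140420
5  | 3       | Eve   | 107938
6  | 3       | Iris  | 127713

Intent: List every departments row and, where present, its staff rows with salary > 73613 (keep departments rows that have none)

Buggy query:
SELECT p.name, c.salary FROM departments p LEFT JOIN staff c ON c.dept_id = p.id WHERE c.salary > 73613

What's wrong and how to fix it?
Bug: Filtering c.salary in WHERE discards the NULL rows produced by LEFT JOIN, turning it into an inner join

Fix: Move the right-table condition into the ON clause so unmatched parents are kept

Corrected query:
SELECT p.name, c.salary FROM departments p LEFT JOIN staff c ON c.dept_id = p.id AND c.salary > 73613

Result:
name        | salary
------------+-------
Legal       | NULL  
Engineering | 140420
HR          | 79637 
HR          | 89829 
HR          | 107938
HR          | 127713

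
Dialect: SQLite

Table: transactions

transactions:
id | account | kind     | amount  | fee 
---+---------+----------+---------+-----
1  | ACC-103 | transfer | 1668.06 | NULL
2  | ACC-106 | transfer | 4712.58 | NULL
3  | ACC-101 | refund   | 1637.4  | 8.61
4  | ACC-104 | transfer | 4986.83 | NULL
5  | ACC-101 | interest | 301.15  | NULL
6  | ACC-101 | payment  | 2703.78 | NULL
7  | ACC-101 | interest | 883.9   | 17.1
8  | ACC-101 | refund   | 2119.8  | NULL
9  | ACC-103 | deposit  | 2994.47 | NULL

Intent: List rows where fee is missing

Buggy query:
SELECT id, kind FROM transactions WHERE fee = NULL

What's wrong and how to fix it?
Bug: '= NULL' is always unknown in SQL three-valued logic, so no rows match

Fix: Use IS NULL to test for NULL

Corrected query:
SELECT id, kind FROM transactions WHERE fee IS NULL

Result:
id | kind    
---+---------
1  | transfer
2  | transfer
4  | transfer
5  | interest
6  | payment 
8  | refund  
9  | deposit 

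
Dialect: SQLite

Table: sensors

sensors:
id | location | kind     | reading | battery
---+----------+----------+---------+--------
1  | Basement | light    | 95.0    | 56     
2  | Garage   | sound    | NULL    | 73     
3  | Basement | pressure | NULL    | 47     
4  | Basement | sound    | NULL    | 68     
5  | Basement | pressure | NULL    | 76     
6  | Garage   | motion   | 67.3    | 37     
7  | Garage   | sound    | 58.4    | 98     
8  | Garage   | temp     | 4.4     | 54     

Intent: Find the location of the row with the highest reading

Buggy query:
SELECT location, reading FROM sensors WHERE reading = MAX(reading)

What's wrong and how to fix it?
Bug: MAX(reading) is an aggregate and cannot be used directly in WHERE

Fix: Use a subquery: WHERE reading = (SELECT MAX(reading) FROM sensors)

Corrected query:
SELECT location, reading FROM sensors WHERE reading = (SELECT MAX(reading) FROM sensors)

Result:
location | reading
---------+--------
Basement | 95     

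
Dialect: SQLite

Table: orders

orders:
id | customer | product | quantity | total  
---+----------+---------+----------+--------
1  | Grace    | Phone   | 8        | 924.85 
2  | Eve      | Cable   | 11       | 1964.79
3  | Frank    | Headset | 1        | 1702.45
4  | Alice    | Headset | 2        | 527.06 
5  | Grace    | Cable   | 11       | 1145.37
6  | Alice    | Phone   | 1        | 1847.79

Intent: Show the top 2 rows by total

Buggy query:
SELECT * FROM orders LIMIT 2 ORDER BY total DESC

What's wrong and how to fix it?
Bug: LIMIT must come after ORDER BY

Fix: Swap the clauses: ORDER BY first, then LIMIT

Corrected query:
SELECT * FROM orders ORDER BY total DESC LIMIT 2

Result:
id | customer | product | quantity | total  
---+----------+---------+----------+--------
2  | Eve      | Cable   | 11       | 1964.79
6  | Alice    | Phone   | 1        | 1847.79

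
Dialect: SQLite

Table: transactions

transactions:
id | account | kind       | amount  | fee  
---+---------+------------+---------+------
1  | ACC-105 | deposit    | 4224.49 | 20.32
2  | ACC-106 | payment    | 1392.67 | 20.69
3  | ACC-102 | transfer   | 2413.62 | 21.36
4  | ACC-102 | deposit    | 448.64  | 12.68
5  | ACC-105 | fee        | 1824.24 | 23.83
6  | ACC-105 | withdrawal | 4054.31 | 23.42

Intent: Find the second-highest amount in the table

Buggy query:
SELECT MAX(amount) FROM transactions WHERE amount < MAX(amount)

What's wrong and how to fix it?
Bug: MAX(amount) on the right of the comparison is an aggregate-in-WHERE error

Fix: Compute the overall MAX in a subquery, then take MAX of rows below it

Corrected query:
SELECT MAX(amount) FROM transactions WHERE amount < (SELECT MAX(amount) FROM transactions)

Result:
MAX(amount)
-----------
4054.31    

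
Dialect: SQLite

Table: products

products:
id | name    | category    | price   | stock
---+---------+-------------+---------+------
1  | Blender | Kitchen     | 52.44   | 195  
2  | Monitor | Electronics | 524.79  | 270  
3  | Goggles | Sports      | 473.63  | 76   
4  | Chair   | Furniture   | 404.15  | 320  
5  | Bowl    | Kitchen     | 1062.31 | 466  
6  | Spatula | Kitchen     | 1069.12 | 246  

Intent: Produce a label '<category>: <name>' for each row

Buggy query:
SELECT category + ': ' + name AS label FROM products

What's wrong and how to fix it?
Bug: '+' is numeric addition; on text columns SQLite converts them to 0 instead of concatenating

Fix: Use the || operator for string concatenation

Corrected query:
SELECT category || ': ' || name AS label FROM products

Result:
label               
--------------------
Kitchen: Blender    
Electronics: Monitor
Sports: Goggles     
Furniture: Chair    
Kitchen: Bowl       
Kitchen: Spatula    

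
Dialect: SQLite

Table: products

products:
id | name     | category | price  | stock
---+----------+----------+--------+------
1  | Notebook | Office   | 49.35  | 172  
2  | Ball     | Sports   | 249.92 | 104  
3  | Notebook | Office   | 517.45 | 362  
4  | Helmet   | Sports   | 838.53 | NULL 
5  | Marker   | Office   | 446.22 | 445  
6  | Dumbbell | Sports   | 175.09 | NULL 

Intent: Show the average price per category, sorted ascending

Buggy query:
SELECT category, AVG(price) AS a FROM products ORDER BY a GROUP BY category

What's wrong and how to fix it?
Bug: GROUP BY must precede ORDER BY

Fix: Reorder: SELECT … FROM … GROUP BY … ORDER BY …

Corrected query:
SELECT category, AVG(price) AS a FROM products GROUP BY category ORDER BY a

Result:
category | a         
---------+-----------
Office   | 337.673333
Sports   | 421.18    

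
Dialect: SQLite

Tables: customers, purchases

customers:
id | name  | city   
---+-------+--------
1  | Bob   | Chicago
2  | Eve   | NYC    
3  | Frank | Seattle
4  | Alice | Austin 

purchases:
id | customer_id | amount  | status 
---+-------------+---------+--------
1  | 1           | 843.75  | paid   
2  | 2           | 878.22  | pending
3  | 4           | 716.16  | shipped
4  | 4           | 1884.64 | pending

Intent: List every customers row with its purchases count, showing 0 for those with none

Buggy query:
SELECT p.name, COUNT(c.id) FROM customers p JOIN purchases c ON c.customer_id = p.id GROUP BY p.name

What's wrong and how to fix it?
Bug: An inner join excludes parents with zero children

Fix: Use LEFT JOIN so parents without children still appear (COUNT(c.id) gives 0)

Corrected query:
SELECT p.name, COUNT(c.id) FROM customers p LEFT JOIN purchases c ON c.customer_id = p.id GROUP BY p.name

Result:
name  | COUNT(c.id)
------+------------
Alice | 2          
Bob   | 1          
Eve   | 1          
Frank | 0          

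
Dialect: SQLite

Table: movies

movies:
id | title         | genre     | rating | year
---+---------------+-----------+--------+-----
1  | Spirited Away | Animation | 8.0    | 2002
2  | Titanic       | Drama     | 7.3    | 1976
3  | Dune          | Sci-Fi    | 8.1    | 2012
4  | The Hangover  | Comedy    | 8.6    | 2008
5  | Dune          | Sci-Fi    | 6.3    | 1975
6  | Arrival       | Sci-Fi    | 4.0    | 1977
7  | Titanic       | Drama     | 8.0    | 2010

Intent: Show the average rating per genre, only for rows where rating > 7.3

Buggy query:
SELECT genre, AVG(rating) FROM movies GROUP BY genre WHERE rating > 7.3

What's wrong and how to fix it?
Bug: WHERE cannot follow GROUP BY

Fix: Place WHERE between FROM and GROUP BY

Corrected query:
SELECT genre, AVG(rating) FROM movies WHERE rating > 7.3 GROUP BY genre

Result:
genre     | AVG(rating)
----------+------------
Animation | 8          
Comedy    | 8.6        
Drama     | 8          
Sci-Fi    | 8.1        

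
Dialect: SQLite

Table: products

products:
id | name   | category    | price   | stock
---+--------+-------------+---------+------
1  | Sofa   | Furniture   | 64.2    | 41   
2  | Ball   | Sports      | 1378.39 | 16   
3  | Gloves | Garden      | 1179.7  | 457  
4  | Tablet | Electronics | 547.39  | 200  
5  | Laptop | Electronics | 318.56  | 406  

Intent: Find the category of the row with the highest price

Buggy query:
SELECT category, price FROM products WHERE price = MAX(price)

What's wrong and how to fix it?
Bug: MAX(price) is an aggregate and cannot be used directly in WHERE

Fix: Use a subquery: WHERE price = (SELECT MAX(price) FROM products)

Corrected query:
SELECT category, price FROM products WHERE price = (SELECT MAX(price) FROM products)

Result:
category | price  
---------+--------
Sports   | 1378.39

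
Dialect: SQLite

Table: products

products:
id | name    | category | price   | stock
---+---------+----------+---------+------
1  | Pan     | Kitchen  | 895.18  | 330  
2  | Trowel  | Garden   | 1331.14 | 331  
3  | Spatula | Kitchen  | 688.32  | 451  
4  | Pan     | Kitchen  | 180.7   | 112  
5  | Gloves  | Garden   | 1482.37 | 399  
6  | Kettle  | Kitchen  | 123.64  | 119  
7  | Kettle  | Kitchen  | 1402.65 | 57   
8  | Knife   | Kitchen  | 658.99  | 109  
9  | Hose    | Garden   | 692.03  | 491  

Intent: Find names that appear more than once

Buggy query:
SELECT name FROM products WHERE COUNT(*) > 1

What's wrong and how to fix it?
Bug: WHERE can't reference COUNT(*); aggregates are computed after WHERE

Fix: Group first, then use HAVING for the count condition

Corrected query:
SELECT name FROM products GROUP BY name HAVING COUNT(*) > 1

Result:
name  
------
Kettle
Pan   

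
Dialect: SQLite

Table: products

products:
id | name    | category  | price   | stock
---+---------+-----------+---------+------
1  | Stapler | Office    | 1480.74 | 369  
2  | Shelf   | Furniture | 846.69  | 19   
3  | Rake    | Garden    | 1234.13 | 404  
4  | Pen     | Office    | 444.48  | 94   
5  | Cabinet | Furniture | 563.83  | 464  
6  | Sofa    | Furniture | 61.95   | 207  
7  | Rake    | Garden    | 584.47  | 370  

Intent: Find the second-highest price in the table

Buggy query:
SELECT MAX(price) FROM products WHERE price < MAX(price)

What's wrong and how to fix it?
Bug: MAX(price) on the right of the comparison is an aggregate-in-WHERE error

Fix: Compute the overall MAX in a subquery, then take MAX of rows below it

Corrected query:
SELECT MAX(price) FROM products WHERE price < (SELECT MAX(price) FROM products)

Result:
MAX(price)
----------
1234.13   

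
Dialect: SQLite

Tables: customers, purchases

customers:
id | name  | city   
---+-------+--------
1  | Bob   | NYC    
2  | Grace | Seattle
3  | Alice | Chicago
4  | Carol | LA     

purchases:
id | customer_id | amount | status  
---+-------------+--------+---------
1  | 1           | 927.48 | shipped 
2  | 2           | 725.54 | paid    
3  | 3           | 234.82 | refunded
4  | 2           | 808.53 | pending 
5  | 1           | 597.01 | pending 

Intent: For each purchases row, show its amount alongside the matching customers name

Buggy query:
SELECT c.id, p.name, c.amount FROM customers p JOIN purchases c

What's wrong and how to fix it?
Bug: JOIN with no ON clause produces a cartesian product; every purchases row pairs with every customers row

Fix: Specify the join condition linking the foreign key to the parent id

Corrected query:
SELECT c.id, p.name, c.amount FROM customers p JOIN purchases c ON c.customer_id = p.id

Result:
id | name  | amount
---+-------+-------
1  | Bob   | 927.48
2  | Grace | 725.54
3  | Alice | 234.82
4  | Grace | 808.53
5  | Bob   | 597.01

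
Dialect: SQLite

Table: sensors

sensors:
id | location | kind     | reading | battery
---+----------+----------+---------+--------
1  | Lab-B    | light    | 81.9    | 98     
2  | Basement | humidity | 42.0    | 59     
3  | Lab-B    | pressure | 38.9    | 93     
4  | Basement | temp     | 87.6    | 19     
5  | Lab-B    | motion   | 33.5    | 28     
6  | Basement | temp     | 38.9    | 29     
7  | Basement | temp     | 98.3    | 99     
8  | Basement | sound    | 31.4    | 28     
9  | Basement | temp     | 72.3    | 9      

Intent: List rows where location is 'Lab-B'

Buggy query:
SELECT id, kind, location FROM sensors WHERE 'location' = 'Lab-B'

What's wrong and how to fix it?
Bug: 'location' in single quotes is a string literal, not the column; the comparison is literal-vs-literal and never true

Fix: Remove the quotes around the column name (or use double quotes for an identifier)

Corrected query:
SELECT id, kind, location FROM sensors WHERE location = 'Lab-B'

Result:
id | kind     | location
---+----------+---------
1  | light    | Lab-B   
3  | pressure | Lab-B   
5  | motion   | Lab-B   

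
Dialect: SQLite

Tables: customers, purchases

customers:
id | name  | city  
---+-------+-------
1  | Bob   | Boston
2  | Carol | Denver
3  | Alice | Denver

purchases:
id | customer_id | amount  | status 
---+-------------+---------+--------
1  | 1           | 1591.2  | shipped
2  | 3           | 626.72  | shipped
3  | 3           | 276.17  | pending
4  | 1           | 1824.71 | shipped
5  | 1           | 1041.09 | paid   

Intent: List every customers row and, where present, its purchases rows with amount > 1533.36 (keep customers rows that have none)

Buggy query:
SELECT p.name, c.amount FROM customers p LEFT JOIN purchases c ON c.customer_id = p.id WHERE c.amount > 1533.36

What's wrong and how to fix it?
Bug: Filtering c.amount in WHERE discards the NULL rows produced by LEFT JOIN, turning it into an inner join

Fix: Put 'c.amount > 1533.36' in the JOIN's ON clause instead of WHERE

Corrected query:
SELECT p.name, c.amount FROM customers p LEFT JOIN purchases c ON c.customer_id = p.id AND c.amount > 1533.36

Result:
name  | amount 
------+--------
Bob   | 1591.2 
Bob   | 1824.71
Carol | NULL   
Alice | NULL   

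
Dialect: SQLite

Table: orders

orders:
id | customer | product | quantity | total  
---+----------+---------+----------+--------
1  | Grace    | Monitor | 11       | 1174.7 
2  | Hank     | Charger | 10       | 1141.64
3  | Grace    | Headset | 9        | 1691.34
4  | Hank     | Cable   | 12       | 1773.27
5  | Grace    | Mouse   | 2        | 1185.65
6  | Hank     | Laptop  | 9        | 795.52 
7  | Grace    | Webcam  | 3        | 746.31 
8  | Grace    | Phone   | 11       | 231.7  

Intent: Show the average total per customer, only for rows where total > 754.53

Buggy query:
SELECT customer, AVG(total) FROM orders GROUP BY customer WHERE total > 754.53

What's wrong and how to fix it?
Bug: Row-level WHERE must come before GROUP BY in the clause order

Fix: Move the WHERE clause before GROUP BY

Corrected query:
SELECT customer, AVG(total) FROM orders WHERE total > 754.53 GROUP BY customer

Result:
customer | AVG(total) 
---------+------------
Grace    | 1350.563333
Hank     | 1236.81    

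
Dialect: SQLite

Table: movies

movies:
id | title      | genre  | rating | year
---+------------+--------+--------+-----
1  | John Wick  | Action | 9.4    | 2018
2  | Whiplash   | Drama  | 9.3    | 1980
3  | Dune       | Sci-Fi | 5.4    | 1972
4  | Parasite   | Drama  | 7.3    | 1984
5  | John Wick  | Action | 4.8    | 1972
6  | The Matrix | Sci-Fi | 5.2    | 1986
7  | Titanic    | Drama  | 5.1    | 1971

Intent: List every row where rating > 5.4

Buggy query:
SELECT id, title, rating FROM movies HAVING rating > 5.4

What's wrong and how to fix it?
Bug: This is a non-aggregate query (no GROUP BY, no aggregates), so in SQLite the HAVING clause is invalid here; a row-level condition belongs in WHERE

Fix: Use WHERE for row-level filtering

Corrected query:
SELECT id, title, rating FROM movies WHERE rating > 5.4

Result:
id | title     | rating
---+-----------+-------
1  | John Wick | 9.4   
2  | Whiplash  | 9.3   
4  | Parasite  | 7.3   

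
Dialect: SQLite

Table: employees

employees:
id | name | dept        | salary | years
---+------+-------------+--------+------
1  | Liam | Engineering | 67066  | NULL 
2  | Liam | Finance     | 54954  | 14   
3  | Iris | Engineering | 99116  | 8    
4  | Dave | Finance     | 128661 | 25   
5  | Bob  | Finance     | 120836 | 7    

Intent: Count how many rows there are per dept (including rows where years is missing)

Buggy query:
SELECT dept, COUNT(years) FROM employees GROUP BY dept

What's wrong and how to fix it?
Bug: COUNT(years) skips NULLs, so groups with missing years are undercounted

Fix: Use COUNT(*) to count all rows regardless of NULL

Corrected query:
SELECT dept, COUNT(*) FROM employees GROUP BY dept

Result:
dept        | COUNT(*)
------------+---------
Engineering | 2       
Finance     | 3       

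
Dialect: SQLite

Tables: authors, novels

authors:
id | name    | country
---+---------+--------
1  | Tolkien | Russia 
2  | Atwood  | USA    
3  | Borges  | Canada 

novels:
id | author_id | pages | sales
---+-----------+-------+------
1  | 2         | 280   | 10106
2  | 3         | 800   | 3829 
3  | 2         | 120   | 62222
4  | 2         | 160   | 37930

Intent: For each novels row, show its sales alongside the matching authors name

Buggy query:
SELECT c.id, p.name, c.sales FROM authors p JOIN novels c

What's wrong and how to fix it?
Bug: Missing join condition: each novels row is matched to all authors rows instead of just its own

Fix: Add ON c.author_id = p.id to the JOIN

Corrected query:
SELECT c.id, p.name, c.sales FROM authors p JOIN novels c ON c.author_id = p.id

Result:
id | name   | sales
---+--------+------
1  | Atwood | 10106
2  | Borges | 3829 
3  | Atwood | 62222
4  | Atwood | 37930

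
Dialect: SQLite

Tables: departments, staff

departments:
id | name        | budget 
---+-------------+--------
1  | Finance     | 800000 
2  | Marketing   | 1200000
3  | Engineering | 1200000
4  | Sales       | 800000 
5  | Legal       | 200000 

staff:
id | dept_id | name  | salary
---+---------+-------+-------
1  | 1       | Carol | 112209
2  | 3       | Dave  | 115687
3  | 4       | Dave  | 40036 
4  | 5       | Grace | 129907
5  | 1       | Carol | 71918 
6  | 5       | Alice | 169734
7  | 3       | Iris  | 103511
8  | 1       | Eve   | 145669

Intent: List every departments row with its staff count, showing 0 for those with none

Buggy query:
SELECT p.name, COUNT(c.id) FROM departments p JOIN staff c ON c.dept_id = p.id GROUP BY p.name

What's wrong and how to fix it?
Bug: An inner join excludes parents with zero children

Fix: Switch to LEFT JOIN to retain unmatched parent rows

Corrected query:
SELECT p.name, COUNT(c.id) FROM departments p LEFT JOIN staff c ON c.dept_id = p.id GROUP BY p.name

Result:
name        | COUNT(c.id)
------------+------------
Engineering | 2          
Finance     | 3          
Legal       | 2          
Marketing   | 0          
Sales       | 1          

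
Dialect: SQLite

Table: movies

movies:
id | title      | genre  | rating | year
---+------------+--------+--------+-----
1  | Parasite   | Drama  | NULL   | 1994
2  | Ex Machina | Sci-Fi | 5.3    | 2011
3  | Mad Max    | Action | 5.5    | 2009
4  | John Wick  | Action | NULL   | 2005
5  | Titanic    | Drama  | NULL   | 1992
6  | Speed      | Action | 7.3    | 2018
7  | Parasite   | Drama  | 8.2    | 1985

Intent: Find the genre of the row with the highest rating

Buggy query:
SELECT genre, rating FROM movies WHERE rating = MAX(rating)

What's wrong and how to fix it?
Bug: MAX(rating) is an aggregate and cannot be used directly in WHERE

Fix: Use a subquery: WHERE rating = (SELECT MAX(rating) FROM movies)

Corrected query:
SELECT genre, rating FROM movies WHERE rating = (SELECT MAX(rating) FROM movies)

Result:
genre | rating
------+-------
Drama | 8.2   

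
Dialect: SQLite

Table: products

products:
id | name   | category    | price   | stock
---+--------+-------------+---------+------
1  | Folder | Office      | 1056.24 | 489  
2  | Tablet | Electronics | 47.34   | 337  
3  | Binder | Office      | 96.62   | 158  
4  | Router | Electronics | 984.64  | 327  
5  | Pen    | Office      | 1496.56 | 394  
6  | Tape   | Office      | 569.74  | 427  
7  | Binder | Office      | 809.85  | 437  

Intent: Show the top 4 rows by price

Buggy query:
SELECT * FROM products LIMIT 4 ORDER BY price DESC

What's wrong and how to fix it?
Bug: ORDER BY cannot follow LIMIT; LIMIT is the final clause

Fix: Swap the clauses: ORDER BY first, then LIMIT

Corrected query:
SELECT * FROM products ORDER BY price DESC LIMIT 4

Result:
id | name   | category    | price   | stock
---+--------+-------------+---------+------
5  | Pen    | Office      | 1496.56 | 394  
1  | Folder | Office      | 1056.24 | 489  
4  | Router | Electronics | 984.64  | 327  
7  | Binder | Office      | 809.85  | 437  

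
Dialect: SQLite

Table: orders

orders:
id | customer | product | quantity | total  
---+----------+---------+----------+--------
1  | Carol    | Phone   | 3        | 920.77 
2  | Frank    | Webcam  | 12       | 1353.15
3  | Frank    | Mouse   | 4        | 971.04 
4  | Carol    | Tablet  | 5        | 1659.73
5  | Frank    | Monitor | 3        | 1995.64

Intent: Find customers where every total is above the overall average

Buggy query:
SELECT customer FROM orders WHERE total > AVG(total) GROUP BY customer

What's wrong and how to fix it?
Bug: WHERE evaluates per row before aggregation, so AVG() is unavailable

Fix: Compute the overall average in a scalar subquery and compare each group's MIN against it in HAVING

Corrected query:
SELECT customer FROM orders GROUP BY customer HAVING MIN(total) > (SELECT AVG(total) FROM orders)

Result:
(no rows)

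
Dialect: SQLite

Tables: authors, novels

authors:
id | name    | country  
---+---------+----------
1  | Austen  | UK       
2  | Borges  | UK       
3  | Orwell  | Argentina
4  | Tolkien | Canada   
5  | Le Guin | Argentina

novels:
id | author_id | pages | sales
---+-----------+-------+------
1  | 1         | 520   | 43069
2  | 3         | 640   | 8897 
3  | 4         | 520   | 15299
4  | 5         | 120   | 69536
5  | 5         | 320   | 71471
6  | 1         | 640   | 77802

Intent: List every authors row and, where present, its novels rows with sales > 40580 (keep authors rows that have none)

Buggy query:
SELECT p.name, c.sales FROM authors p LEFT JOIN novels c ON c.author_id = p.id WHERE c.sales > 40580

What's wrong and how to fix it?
Bug: A WHERE condition on the right-hand table after LEFT JOIN drops unmatched parents

Fix: Move the right-table condition into the ON clause so unmatched parents are kept

Corrected query:
SELECT p.name, c.sales FROM authors p LEFT JOIN novels c ON c.author_id = p.id AND c.sales > 40580

Result:
name    | sales
--------+------
Austen  | 43069
Austen  | 77802
Borges  | NULL 
Orwell  | NULL 
Tolkien | NULL 
Le Guin | 69536
Le Guin | 71471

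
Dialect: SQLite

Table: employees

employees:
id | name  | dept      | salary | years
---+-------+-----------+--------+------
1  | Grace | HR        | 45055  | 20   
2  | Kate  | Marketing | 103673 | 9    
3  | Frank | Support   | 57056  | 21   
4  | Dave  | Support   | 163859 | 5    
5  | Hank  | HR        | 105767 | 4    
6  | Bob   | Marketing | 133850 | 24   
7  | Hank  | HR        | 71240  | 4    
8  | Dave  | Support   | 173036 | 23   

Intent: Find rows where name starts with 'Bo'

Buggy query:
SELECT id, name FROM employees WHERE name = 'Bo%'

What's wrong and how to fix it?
Bug: Wildcards only work with LIKE; '=' treats '%' as a literal character

Fix: Replace '=' with LIKE so 'Bo%' is treated as a pattern

Corrected query:
SELECT id, name FROM employees WHERE name LIKE 'Bo%'

Result:
id | name
---+-----
6  | Bob 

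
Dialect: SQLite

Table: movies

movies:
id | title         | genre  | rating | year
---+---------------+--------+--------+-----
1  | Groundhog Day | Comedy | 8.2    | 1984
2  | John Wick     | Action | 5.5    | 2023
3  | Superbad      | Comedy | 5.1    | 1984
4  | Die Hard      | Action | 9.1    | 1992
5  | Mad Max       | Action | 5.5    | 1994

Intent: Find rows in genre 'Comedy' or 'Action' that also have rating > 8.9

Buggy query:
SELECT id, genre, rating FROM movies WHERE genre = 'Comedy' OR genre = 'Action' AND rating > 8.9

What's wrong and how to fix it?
Bug: AND binds tighter than OR, so this parses as genre = 'Comedy' OR (genre = 'Action' AND rating > 8.9)

Fix: Group the OR with parentheses (or use IN), then AND the threshold

Corrected query:
SELECT id, genre, rating FROM movies WHERE (genre = 'Comedy' OR genre = 'Action') AND rating > 8.9

Result:
id | genre  | rating
---+--------+-------
4  | Action | 9.1   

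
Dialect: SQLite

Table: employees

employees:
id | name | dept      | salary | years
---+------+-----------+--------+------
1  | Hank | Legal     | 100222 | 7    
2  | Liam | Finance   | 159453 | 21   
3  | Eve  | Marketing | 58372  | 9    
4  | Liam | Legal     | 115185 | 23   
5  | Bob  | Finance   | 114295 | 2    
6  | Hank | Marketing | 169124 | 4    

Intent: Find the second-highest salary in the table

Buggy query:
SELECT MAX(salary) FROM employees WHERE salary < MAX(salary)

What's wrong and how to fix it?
Bug: The inner MAX is an aggregate inside WHERE, which is not allowed

Fix: Compute the overall MAX in a subquery, then take MAX of rows below it

Corrected query:
SELECT MAX(salary) FROM employees WHERE salary < (SELECT MAX(salary) FROM employees)

Result:
MAX(salary)
-----------
159453     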